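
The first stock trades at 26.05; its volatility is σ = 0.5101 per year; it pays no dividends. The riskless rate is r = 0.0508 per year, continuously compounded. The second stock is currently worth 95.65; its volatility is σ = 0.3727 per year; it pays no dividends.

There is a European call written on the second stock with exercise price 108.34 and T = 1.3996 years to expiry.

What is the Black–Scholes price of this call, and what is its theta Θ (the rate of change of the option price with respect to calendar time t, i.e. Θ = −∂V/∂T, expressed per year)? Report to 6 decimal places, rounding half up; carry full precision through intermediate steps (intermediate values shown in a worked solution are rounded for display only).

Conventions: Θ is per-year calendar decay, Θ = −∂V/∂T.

σ√T = 0.3727·√1.3996 = 0.440922
d₁ = (ln(S/K) + (r+σ²/2)T) / (σ√T) = (ln(95.65/108.34) + (0.0508+0.3727²/2)·1.3996) / 0.440922 = (-0.124579 + 0.168306) / 0.440922 = 0.099172
d₂ = d₁ − σ√T = 0.099172 − 0.440922 = -0.341750
e^{−rT} = 0.931369
N(d₁) = 0.539499,  N(d₂) = 0.366269
Call price V = S·N(d₁) − K·e^{−rT}·N(d₂) = 51.603076 − 36.958249 = 14.644827
φ(d₁) = (1/√(2π))·e^{−d₁²/2} = 0.396985
Θ = −S·φ(d₁)·σ/(2√T) − r·K·e^{−rT}·N(d₂) = −5.981179 − 1.877479 = -7.858658

price = 14.644827
Θ = -7.858658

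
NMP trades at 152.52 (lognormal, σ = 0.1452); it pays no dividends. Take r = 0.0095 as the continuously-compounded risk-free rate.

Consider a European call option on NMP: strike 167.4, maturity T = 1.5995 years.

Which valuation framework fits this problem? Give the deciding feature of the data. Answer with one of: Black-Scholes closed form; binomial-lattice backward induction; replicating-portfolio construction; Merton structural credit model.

Key observation: the strike-167.4 call on NMP is European-exercise on a continuously-modelled lognormal underlying, so its value is a single closed-form evaluation.

framework: Black-Scholes closed form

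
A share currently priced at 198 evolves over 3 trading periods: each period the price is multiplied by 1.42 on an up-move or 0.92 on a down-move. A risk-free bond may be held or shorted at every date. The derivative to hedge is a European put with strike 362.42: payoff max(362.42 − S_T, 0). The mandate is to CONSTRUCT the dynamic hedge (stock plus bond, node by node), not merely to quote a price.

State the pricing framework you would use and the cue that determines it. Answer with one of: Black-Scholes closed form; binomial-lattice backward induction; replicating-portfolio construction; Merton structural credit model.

Key observation: the deliverable is the dynamic trading strategy on the 3-step tree (spot 198, moves 1.42 and 0.92), so the valuation must go through the node-by-node replicating-portfolio solve.

framework: replicating-portfolio construction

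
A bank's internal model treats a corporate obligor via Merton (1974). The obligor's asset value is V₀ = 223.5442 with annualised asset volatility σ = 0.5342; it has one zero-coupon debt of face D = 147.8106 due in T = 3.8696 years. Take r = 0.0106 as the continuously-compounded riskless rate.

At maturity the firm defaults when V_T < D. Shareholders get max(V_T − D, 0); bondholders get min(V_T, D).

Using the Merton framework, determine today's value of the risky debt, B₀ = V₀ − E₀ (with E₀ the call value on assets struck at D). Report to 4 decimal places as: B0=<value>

Work the structural quantities from V₀ = 223.5442 against face 147.8106:
d₁ = [ln(V₀/D) + (r + σ²/2)T] / (σ√T)
   = [ln(223.5442/147.8106) + (0.0106 + 0.5·0.5342²)·3.8696] / (0.5342·√3.8696)
   = [0.413677 + 0.593151] / 1.050841 = 0.958117
d₂ = d₁ − σ√T = 0.958117 − 1.050841 = -0.092724
N(d₁) = 0.830998,  N(d₂) = 0.463061,  e^(−rT) = 0.959812
E₀ = V₀·N(d₁) − D·e^(−rT)·N(d₂)
   = 223.5442·0.830998 − 147.8106·0.959812·0.463061 = 120.070089
B₀ = V₀ − E₀ = 223.5442 − 120.070089 = 103.474111

B0=103.4741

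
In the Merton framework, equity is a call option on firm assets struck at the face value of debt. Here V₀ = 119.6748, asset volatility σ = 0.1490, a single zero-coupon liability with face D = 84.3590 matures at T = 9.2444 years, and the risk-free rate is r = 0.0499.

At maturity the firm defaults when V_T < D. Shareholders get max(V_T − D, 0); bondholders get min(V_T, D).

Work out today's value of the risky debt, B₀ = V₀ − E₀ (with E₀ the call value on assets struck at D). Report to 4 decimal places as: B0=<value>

B0=52.6669

Apply the equity-as-call identities (strike 84.3590, horizon 9.2444 years):
d₁ = [ln(V₀/D) + (r + σ²/2)T] / (σ√T)
   = [ln(119.6748/84.3590) + (0.0499 + 0.5·0.1490²)·9.2444] / (0.1490·√9.2444)
   = [0.349697 + 0.563913] / 0.453029 = 2.016671
d₂ = d₁ − σ√T = 2.016671 − 0.453029 = 1.563642
N(d₁) = 0.978135,  N(d₂) = 0.941049,  e^(−rT) = 0.630466
E₀ = V₀·N(d₁) − D·e^(−rT)·N(d₂)
   = 119.6748·0.978135 − 84.3590·0.630466·0.941049 = 67.007939
B₀ = V₀ − E₀ = 119.6748 − 67.007939 = 52.666861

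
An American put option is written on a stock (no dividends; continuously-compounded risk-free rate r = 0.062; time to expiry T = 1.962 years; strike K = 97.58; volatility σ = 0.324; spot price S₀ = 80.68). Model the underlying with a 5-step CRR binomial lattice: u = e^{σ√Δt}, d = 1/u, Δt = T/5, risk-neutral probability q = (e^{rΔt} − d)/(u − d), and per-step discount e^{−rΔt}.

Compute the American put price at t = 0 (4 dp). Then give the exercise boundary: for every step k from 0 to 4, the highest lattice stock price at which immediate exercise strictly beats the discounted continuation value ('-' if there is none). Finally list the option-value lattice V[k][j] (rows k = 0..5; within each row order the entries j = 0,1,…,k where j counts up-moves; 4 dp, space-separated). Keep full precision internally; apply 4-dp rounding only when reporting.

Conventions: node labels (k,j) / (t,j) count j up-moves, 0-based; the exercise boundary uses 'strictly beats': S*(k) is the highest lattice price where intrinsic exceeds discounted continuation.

Δt=0.39240, u=1.22502, d=0.81631, q=0.50969, disc=e^(-rΔt)=0.97596
k=5 terminal: V=max(K-S,0) → 68.3355 53.6933 31.7200 0.0000 0.0000 0.0000
k=4: j=0 S=35.8252 intr=61.7548 cont=59.4094 V=61.7548[EX]; j=1 S=53.7623 intr=43.8177 cont=41.4724 V=43.8177[EX]; j=2 S=80.6800 intr=16.9000 cont=15.1789 V=16.9000[EX]; j=3 S=121.0750 intr=0.0000 cont=0.0000 V=0.0000[hold]; j=4 S=181.6949 intr=0.0000 cont=0.0000 V=0.0000[hold]  S*(4)=80.6800
k=3: j=0 S=43.8867 intr=53.6933 cont=51.3479 V=53.6933[EX]; j=1 S=65.8600 intr=31.7200 cont=29.3746 V=31.7200[EX]; j=2 S=98.8348 intr=0.0000 cont=8.0871 V=8.0871[hold]; j=3 S=148.3196 intr=0.0000 cont=0.0000 V=0.0000[hold]  S*(3)=65.8600
k=2: j=0 S=53.7623 intr=43.8177 cont=41.4724 V=43.8177[EX]; j=1 S=80.6800 intr=16.9000 cont=19.2017 V=19.2017[hold]; j=2 S=121.0750 intr=0.0000 cont=3.8699 V=3.8699[hold]  S*(2)=53.7623
k=1: j=0 S=65.8600 intr=31.7200 cont=30.5196 V=31.7200[EX]; j=1 S=98.8348 intr=0.0000 cont=11.1135 V=11.1135[hold]  S*(1)=65.8600
k=0: j=0 S=80.6800 intr=16.9000 cont=20.7072 V=20.7072[hold]  S*(0)=-

price = 20.7072
boundary = - 65.8600 53.7623 65.8600 80.6800
tree:
20.7072
31.7200 11.1135
43.8177 19.2017 3.8699
53.6933 31.7200 8.0871 0.0000
61.7548 43.8177 16.9000 0.0000 0.0000
68.3355 53.6933 31.7200 0.0000 0.0000 0.0000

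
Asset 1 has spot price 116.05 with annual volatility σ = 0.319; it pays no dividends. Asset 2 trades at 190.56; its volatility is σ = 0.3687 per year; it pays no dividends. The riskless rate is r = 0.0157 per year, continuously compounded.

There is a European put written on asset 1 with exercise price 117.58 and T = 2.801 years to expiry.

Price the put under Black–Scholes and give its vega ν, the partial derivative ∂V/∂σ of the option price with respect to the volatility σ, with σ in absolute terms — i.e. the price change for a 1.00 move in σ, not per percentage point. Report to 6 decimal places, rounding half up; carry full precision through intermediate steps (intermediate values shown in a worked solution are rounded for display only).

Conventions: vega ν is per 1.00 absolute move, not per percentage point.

price = 22.330539
ν = 73.503301

σ√T = 0.319·√2.801 = 0.533884
d₁ = (ln(S/K) + (r+σ²/2)T) / (σ√T) = (ln(116.05/117.58) + (0.0157+0.319²/2)·2.801) / 0.533884 = (-0.013098 + 0.186492) / 0.533884 = 0.324778
d₂ = d₁ − σ√T = 0.324778 − 0.533884 = -0.209106
e^{−rT} = 0.956977
N(−d₁) = 0.372674,  N(−d₂) = 0.582817
Put price V = K·e^{−rT}·N(−d₂) − S·N(−d₁) = 65.579399 − 43.248861 = 22.330539
φ(d₁) = (1/√(2π))·e^{−d₁²/2} = 0.378447
ν = S·φ(d₁)·√T = 73.503301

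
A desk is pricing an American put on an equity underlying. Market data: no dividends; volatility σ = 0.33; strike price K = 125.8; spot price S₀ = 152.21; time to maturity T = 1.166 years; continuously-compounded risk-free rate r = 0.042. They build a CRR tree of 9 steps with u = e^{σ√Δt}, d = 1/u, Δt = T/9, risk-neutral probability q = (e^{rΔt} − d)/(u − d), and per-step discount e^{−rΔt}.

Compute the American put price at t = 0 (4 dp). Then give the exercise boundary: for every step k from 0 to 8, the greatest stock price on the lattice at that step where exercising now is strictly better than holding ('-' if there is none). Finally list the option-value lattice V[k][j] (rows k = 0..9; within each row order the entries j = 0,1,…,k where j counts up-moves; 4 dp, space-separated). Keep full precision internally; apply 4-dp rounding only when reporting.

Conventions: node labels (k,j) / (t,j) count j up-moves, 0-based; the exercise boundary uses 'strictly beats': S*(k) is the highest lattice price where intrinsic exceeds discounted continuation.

price = 7.5454
boundary = - - - - - 84.0459 94.6459 84.0459 94.6459
tree:
7.5454
11.2902 3.7815
16.4602 6.1037 1.4377
23.2833 9.6325 2.5460 0.3150
31.8039 14.7872 4.4433 0.6249 0.0000
41.7541 21.9333 7.6092 1.2399 0.0000 0.0000
51.1670 31.1541 12.7029 2.4602 0.0000 0.0000 0.0000
59.5256 41.7541 20.4530 4.8814 0.0000 0.0000 0.0000 0.0000
66.9481 51.1670 31.1541 9.6854 0.0000 0.0000 0.0000 0.0000 0.0000
73.5393 59.5256 41.7541 19.2172 0.0000 0.0000 0.0000 0.0000 0.0000 0.0000

params: Δt=0.12956 u=1.12612 d=0.88800 q=0.49325 e^(-rΔt)=0.99457
t_9 payoffs: 73.5393 59.5256 41.7541 19.2172 0.0000 0.0000 0.0000 0.0000 0.0000 0.0000
t_8: node(8,0) S=58.8519 payoff=66.9481 vs cont=66.2654 → 66.9481 [stop]  node(8,1) S=74.6330 payoff=51.1670 vs cont=50.4843 → 51.1670 [stop]  node(8,2) S=94.6459 payoff=31.1541 vs cont=30.4714 → 31.1541 [stop]  node(8,3) S=120.0252 payoff=5.7748 vs cont=9.6854 → 9.6854 [wait]  node(8,4) S=152.2100 payoff=0.0000 vs cont=0.0000 → 0.0000 [wait]  node(8,5) S=193.0251 payoff=0.0000 vs cont=0.0000 → 0.0000 [wait]  node(8,6) S=244.7848 payoff=0.0000 vs cont=0.0000 → 0.0000 [wait]  node(8,7) S=310.4239 payoff=0.0000 vs cont=0.0000 → 0.0000 [wait]  node(8,8) S=393.6642 payoff=0.0000 vs cont=0.0000 → 0.0000 [wait]  ⇒ S*(8)=94.6459
t_7: node(7,0) S=66.2744 payoff=59.5256 vs cont=58.8429 → 59.5256 [stop]  node(7,1) S=84.0459 payoff=41.7541 vs cont=41.0714 → 41.7541 [stop]  node(7,2) S=106.5828 payoff=19.2172 vs cont=20.4530 → 20.4530 [wait]  node(7,3) S=135.1630 payoff=0.0000 vs cont=4.8814 → 4.8814 [wait]  node(7,4) S=171.4070 payoff=0.0000 vs cont=0.0000 → 0.0000 [wait]  node(7,5) S=217.3698 payoff=0.0000 vs cont=0.0000 → 0.0000 [wait]  node(7,6) S=275.6575 payoff=0.0000 vs cont=0.0000 → 0.0000 [wait]  node(7,7) S=349.5751 payoff=0.0000 vs cont=0.0000 → 0.0000 [wait]  ⇒ S*(7)=84.0459
t_6: node(6,0) S=74.6330 payoff=51.1670 vs cont=50.4843 → 51.1670 [stop]  node(6,1) S=94.6459 payoff=31.1541 vs cont=31.0777 → 31.1541 [stop]  node(6,2) S=120.0252 payoff=5.7748 vs cont=12.7029 → 12.7029 [wait]  node(6,3) S=152.2100 payoff=0.0000 vs cont=2.4602 → 2.4602 [wait]  node(6,4) S=193.0251 payoff=0.0000 vs cont=0.0000 → 0.0000 [wait]  node(6,5) S=244.7848 payoff=0.0000 vs cont=0.0000 → 0.0000 [wait]  node(6,6) S=310.4239 payoff=0.0000 vs cont=0.0000 → 0.0000 [wait]  ⇒ S*(6)=94.6459
t_5: node(5,0) S=84.0459 payoff=41.7541 vs cont=41.0714 → 41.7541 [stop]  node(5,1) S=106.5828 payoff=19.2172 vs cont=21.9333 → 21.9333 [wait]  node(5,2) S=135.1630 payoff=0.0000 vs cont=7.6092 → 7.6092 [wait]  node(5,3) S=171.4070 payoff=0.0000 vs cont=1.2399 → 1.2399 [wait]  node(5,4) S=217.3698 payoff=0.0000 vs cont=0.0000 → 0.0000 [wait]  node(5,5) S=275.6575 payoff=0.0000 vs cont=0.0000 → 0.0000 [wait]  ⇒ S*(5)=84.0459
t_4: node(4,0) S=94.6459 payoff=31.1541 vs cont=31.8039 → 31.8039 [wait]  node(4,1) S=120.0252 payoff=5.7748 vs cont=14.7872 → 14.7872 [wait]  node(4,2) S=152.2100 payoff=0.0000 vs cont=4.4433 → 4.4433 [wait]  node(4,3) S=193.0251 payoff=0.0000 vs cont=0.6249 → 0.6249 [wait]  node(4,4) S=244.7848 payoff=0.0000 vs cont=0.0000 → 0.0000 [wait]  ⇒ S*(4)=-
t_3: node(3,0) S=106.5828 payoff=19.2172 vs cont=23.2833 → 23.2833 [wait]  node(3,1) S=135.1630 payoff=0.0000 vs cont=9.6325 → 9.6325 [wait]  node(3,2) S=171.4070 payoff=0.0000 vs cont=2.5460 → 2.5460 [wait]  node(3,3) S=217.3698 payoff=0.0000 vs cont=0.3150 → 0.3150 [wait]  ⇒ S*(3)=-
t_2: node(2,0) S=120.0252 payoff=5.7748 vs cont=16.4602 → 16.4602 [wait]  node(2,1) S=152.2100 payoff=0.0000 vs cont=6.1037 → 6.1037 [wait]  node(2,2) S=193.0251 payoff=0.0000 vs cont=1.4377 → 1.4377 [wait]  ⇒ S*(2)=-
t_1: node(1,0) S=135.1630 payoff=0.0000 vs cont=11.2902 → 11.2902 [wait]  node(1,1) S=171.4070 payoff=0.0000 vs cont=3.7815 → 3.7815 [wait]  ⇒ S*(1)=-
t_0: node(0,0) S=152.2100 payoff=0.0000 vs cont=7.5454 → 7.5454 [wait]  ⇒ S*(0)=-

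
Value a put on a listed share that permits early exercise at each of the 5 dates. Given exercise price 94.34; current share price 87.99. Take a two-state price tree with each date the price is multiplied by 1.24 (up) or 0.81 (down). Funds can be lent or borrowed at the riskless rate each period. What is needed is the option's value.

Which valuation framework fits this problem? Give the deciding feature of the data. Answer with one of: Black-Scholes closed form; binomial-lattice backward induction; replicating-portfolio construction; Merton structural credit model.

Key observation: the exercise right at every one of the 5 steps is what matters: each node needs max(94.34 − S, continuation), which only the stepwise tree valuation starting from spot 87.99 delivers.

framework: binomial-lattice backward induction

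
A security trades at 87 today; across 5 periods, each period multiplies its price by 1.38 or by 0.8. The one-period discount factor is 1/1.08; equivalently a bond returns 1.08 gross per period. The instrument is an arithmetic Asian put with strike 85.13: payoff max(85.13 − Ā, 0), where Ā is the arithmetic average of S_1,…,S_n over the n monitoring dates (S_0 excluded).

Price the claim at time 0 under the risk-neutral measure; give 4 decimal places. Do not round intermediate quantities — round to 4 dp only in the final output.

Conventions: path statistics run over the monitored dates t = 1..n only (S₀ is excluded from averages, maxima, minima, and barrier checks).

No-arbitrage gives p* = (R−d)/(u−d) = 0.4828: enumerate every path, weight its payoff by its p*-probability, and discount by R^5.
Enumerate all 2^5 = 32 price paths (U = up ×1.38, D = down ×0.8); each path with k up-moves has probability p*^k·(1−p*)^(5−k).
DDDDD: Ā=46.7935, payoff=38.3365, prob=0.037023
UDDDD: Ā=80.7187, payoff=4.4113, prob=0.034554
DUDDD: Ā=70.6267, payoff=14.5033, prob=0.034554
UUDDD: Ā=121.8311, payoff=0.0000, prob=0.032251
DDUDD: Ā=62.5531, payoff=22.5769, prob=0.034554
UDUDD: Ā=107.9042, payoff=0.0000, prob=0.032251
DUUDD: Ā=97.8122, payoff=0.0000, prob=0.032251
UUUDD: Ā=168.7260, payoff=0.0000, prob=0.030101
DDDUD: Ā=56.0943, payoff=29.0357, prob=0.034554
UDDUD: Ā=96.7626, payoff=0.0000, prob=0.032251
DUDUD: Ā=86.6706, payoff=0.0000, prob=0.032251
UUDUD: Ā=149.5068, payoff=0.0000, prob=0.030101
DDUUD: Ā=78.5970, payoff=6.5330, prob=0.032251
UDUUD: Ā=135.5798, payoff=0.0000, prob=0.030101
DUUUD: Ā=125.4878, payoff=0.0000, prob=0.030101
UUUUD: Ā=216.4665, payoff=0.0000, prob=0.028094
DDDDU: Ā=50.9272, payoff=34.2028, prob=0.034554
UDDDU: Ā=87.8493, payoff=0.0000, prob=0.032251
DUDDU: Ā=77.7573, payoff=7.3727, prob=0.032251
UUDDU: Ā=134.1314, payoff=0.0000, prob=0.030101
DDUDU: Ā=69.6837, payoff=15.4463, prob=0.032251
UDUDU: Ā=120.2045, payoff=0.0000, prob=0.030101
DUUDU: Ā=110.1125, payoff=0.0000, prob=0.030101
UUUDU: Ā=189.9440, payoff=0.0000, prob=0.028094
DDDUU: Ā=63.2249, payoff=21.9051, prob=0.032251
UDDUU: Ā=109.0629, payoff=0.0000, prob=0.030101
DUDUU: Ā=98.9709, payoff=0.0000, prob=0.030101
UUDUU: Ā=170.7248, payoff=0.0000, prob=0.028094
DDUUU: Ā=90.8973, payoff=0.0000, prob=0.030101
UDUUU: Ā=156.7978, payoff=0.0000, prob=0.028094
DUUUU: Ā=146.7058, payoff=0.0000, prob=0.028094
UUUUU: Ā=253.0675, payoff=0.0000, prob=0.026221
Price = Σ prob·payoff / R^5 = 6.691273 / 1.469328 = 4.5540

price = 4.5540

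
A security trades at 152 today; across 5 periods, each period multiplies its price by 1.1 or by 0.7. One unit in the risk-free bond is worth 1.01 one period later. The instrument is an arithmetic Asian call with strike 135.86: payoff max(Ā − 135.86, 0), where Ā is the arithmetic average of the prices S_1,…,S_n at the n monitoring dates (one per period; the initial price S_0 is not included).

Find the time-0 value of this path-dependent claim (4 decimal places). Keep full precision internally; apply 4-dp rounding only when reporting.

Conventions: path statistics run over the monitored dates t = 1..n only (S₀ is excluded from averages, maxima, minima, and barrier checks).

With p* = (R−d)/(u−d) = 0.7750, sum probability × payoff across the paths and divide by R^5.
Enumerate all 2^5 = 32 price paths (U = up ×1.1, D = down ×0.7); each path with k up-moves has probability p*^k·(1−p*)^(5−k).
DDDDD: Ā=59.0116, payoff=0.0000, prob=0.000577
UDDDD: Ā=92.7325, payoff=0.0000, prob=0.001986
DUDDD: Ā=80.5725, payoff=0.0000, prob=0.001986
UUDDD: Ā=126.6139, payoff=0.0000, prob=0.006841
DDUDD: Ā=72.0605, payoff=0.0000, prob=0.001986
UDUDD: Ā=113.2379, payoff=0.0000, prob=0.006841
DUUDD: Ā=101.0779, payoff=0.0000, prob=0.006841
UUUDD: Ā=158.8367, payoff=22.9767, prob=0.023565
DDDUD: Ā=66.1021, payoff=0.0000, prob=0.001986
UDDUD: Ā=103.8747, payoff=0.0000, prob=0.006841
DUDUD: Ā=91.7147, payoff=0.0000, prob=0.006841
UUDUD: Ā=144.1231, payoff=8.2631, prob=0.023565
DDUUD: Ā=83.2027, payoff=0.0000, prob=0.006841
UDUUD: Ā=130.7471, payoff=0.0000, prob=0.023565
DUUUD: Ā=118.5871, payoff=0.0000, prob=0.023565
UUUUD: Ā=186.3511, payoff=50.4911, prob=0.081169
DDDDU: Ā=61.9312, payoff=0.0000, prob=0.001986
UDDDU: Ā=97.3204, payoff=0.0000, prob=0.006841
DUDDU: Ā=85.1604, payoff=0.0000, prob=0.006841
UUDDU: Ā=133.8235, payoff=0.0000, prob=0.023565
DDUDU: Ā=76.6484, payoff=0.0000, prob=0.006841
UDUDU: Ā=120.4475, payoff=0.0000, prob=0.023565
DUUDU: Ā=108.2875, payoff=0.0000, prob=0.023565
UUUDU: Ā=170.1661, payoff=34.3061, prob=0.081169
DDDUU: Ā=70.6900, payoff=0.0000, prob=0.006841
UDDUU: Ā=111.0843, payoff=0.0000, prob=0.023565
DUDUU: Ā=98.9243, payoff=0.0000, prob=0.023565
UUDUU: Ā=155.4525, payoff=19.5925, prob=0.081169
DDUUU: Ā=90.4123, payoff=0.0000, prob=0.023565
UDUUU: Ā=142.0765, payoff=6.2165, prob=0.081169
DUUUU: Ā=129.9165, payoff=0.0000, prob=0.081169
UUUUU: Ā=204.1545, payoff=68.2945, prob=0.279582
Price = Σ prob·payoff / R^5 = 28.807846 / 1.051010 = 27.4097

price = 27.4097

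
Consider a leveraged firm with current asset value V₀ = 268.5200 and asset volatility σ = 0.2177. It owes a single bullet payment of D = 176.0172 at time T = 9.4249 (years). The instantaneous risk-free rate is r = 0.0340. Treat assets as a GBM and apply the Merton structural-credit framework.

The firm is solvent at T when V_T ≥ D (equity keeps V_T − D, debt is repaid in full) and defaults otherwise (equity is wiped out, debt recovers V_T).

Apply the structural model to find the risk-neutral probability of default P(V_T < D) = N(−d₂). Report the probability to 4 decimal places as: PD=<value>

Equity is a call on the firm's assets struck at D = 176.0172:
d₁ = [ln(V₀/D) + (r + σ²/2)T] / (σ√T)
   = [ln(268.5200/176.0172) + (0.0340 + 0.5·0.2177²)·9.4249] / (0.2177·√9.4249)
   = [0.422344 + 0.543785] / 0.668339 = 1.445567
d₂ = d₁ − σ√T = 1.445567 − 0.668339 = 0.777228
risk-neutral PD = N(−d₂) = N(-0.777228) = 0.218512

PD=0.2185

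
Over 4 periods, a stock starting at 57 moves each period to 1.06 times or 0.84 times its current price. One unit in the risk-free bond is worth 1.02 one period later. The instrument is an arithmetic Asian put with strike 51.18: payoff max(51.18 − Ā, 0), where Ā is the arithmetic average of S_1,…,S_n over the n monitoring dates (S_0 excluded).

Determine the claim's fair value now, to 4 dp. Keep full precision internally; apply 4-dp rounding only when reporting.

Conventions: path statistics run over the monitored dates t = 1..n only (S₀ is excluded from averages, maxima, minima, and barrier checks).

price = 0.4652

No-arbitrage gives p* = (R−d)/(u−d) = 0.8182: enumerate every path, weight its payoff by its p*-probability, and discount by R^4.
Enumerate all 2^4 = 16 price paths (U = up ×1.06, D = down ×0.84); each path with k up-moves has probability p*^k·(1−p*)^(4−k).
DDDD: Ā=37.5655, payoff=13.6145, prob=0.001093
UDDD: Ā=47.4041, payoff=3.7759, prob=0.004918
DUDD: Ā=44.2691, payoff=6.9109, prob=0.004918
UUDD: Ā=55.8634, payoff=0.0000, prob=0.022130
DDUD: Ā=41.6357, payoff=9.5443, prob=0.004918
UDUD: Ā=52.5403, payoff=0.0000, prob=0.022130
DUUD: Ā=49.4053, payoff=1.7747, prob=0.022130
UUUD: Ā=62.3447, payoff=0.0000, prob=0.099583
DDDU: Ā=39.4236, payoff=11.7564, prob=0.004918
UDDU: Ā=49.7489, payoff=1.4311, prob=0.022130
DUDU: Ā=46.6139, payoff=4.5661, prob=0.022130
UUDU: Ā=58.8223, payoff=0.0000, prob=0.099583
DDUU: Ā=43.9805, payoff=7.1995, prob=0.022130
UDUU: Ā=55.4992, payoff=0.0000, prob=0.099583
DUUU: Ā=52.3642, payoff=0.0000, prob=0.099583
UUUU: Ā=66.0786, payoff=0.0000, prob=0.448125
Price = Σ prob·payoff / R^4 = 0.503498 / 1.082432 = 0.4652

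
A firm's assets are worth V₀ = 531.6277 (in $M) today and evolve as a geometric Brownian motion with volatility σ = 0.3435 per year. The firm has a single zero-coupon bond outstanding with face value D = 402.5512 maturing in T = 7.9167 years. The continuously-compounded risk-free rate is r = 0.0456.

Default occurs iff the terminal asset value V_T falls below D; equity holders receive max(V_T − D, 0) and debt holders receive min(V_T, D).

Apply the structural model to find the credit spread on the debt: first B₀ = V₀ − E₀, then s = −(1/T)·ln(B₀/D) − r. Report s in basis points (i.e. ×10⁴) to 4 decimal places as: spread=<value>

Equity is a call on the firm's assets struck at D = 402.5512:
d₁ = [ln(V₀/D) + (r + σ²/2)T] / (σ√T)
   = [ln(531.6277/402.5512) + (0.0456 + 0.5·0.3435²)·7.9167] / (0.3435·√7.9167)
   = [0.278121 + 0.828056] / 0.966493 = 1.144527
d₂ = d₁ − σ√T = 1.144527 − 0.966493 = 0.178033
N(d₁) = 0.873797,  N(d₂) = 0.570652,  e^(−rT) = 0.696978
E₀ = V₀·N(d₁) − D·e^(−rT)·N(d₂)
   = 531.6277·0.873797 − 402.5512·0.696978·0.570652 = 304.427549
B₀ = V₀ − E₀ = 531.6277 − 304.427549 = 227.200151
spread = −(1/T)·ln(B₀/D) − r = −(1/7.9167)·ln(227.200151/402.5512) − 0.0456 = 0.02665118
in basis points: 0.02665118 × 10⁴ = 266.5118 bp

spread=266.5118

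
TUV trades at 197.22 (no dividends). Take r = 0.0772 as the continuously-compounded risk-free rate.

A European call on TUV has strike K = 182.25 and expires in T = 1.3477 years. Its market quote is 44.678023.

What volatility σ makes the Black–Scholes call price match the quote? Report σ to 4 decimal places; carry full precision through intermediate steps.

At σ = 0.2983 the Black–Scholes value reproduces the quote:
σ√T = 0.2983·√1.3477 = 0.346298
d₁ = (ln(S/K) + (r+σ²/2)T) / (σ√T) = (ln(197.22/182.25) + (0.0772+0.2983²/2)·1.3477) / 0.346298 = (0.078940 + 0.164004) / 0.346298 = 0.701546
d₂ = d₁ − σ√T = 0.701546 − 0.346298 = 0.355248
e^{−rT} = 0.901187
N(d₁) = 0.758519,  N(d₂) = 0.638798
V = S·N(d₁) − K·e^{−rT}·N(d₂) = 149.595108 − 104.917085 = 44.678023 (matching the quote); vega is positive throughout, so no other σ reproduces this price

sigma = 0.2983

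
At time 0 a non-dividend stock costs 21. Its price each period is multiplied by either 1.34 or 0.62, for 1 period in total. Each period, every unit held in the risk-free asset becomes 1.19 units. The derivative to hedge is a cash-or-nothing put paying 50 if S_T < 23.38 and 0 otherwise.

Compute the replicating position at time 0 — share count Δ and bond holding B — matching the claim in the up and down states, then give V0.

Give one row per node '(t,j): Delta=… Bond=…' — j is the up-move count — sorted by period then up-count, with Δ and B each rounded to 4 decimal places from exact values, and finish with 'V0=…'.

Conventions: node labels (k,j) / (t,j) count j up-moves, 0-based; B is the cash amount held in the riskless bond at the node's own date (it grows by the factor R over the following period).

Risk-neutral probability p* = (R−d)/(u−d) = (1.19−0.62)/(1.34−0.62) = 0.7917.
Expiry values: V(1,0)=50.0000, V(1,1)=0.0000
  t=0,j=0: stock 21.0000 → up 28.1400 (V=0.0000), down 13.0200 (V=50.0000). Price 8.7535; hedge Δ=-3.3069, bond B=78.1979.
Sanity check at the root: Δ(0,0)·S0 + B(0,0) reproduces V0 = 8.7535.

(0,0): Delta=-3.3069 Bond=78.1979
V0=8.7535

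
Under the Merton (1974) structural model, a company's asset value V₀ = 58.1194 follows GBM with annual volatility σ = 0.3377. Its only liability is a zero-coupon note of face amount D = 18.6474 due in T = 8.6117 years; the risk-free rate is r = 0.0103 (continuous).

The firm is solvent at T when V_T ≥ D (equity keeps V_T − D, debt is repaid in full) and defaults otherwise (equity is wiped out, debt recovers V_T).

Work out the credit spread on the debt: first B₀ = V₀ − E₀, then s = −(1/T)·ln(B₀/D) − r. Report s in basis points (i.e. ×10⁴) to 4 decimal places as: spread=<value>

Apply the equity-as-call identities (strike 18.6474, horizon 8.6117 years):
d₁ = [ln(V₀/D) + (r + σ²/2)T] / (σ√T)
   = [ln(58.1194/18.6474) + (0.0103 + 0.5·0.3377²)·8.6117] / (0.3377·√8.6117)
   = [1.136793 + 0.579745] / 0.991004 = 1.732120
d₂ = d₁ − σ√T = 1.732120 − 0.991004 = 0.741116
N(d₁) = 0.958374,  N(d₂) = 0.770688,  e^(−rT) = 0.915120
E₀ = V₀·N(d₁) − D·e^(−rT)·N(d₂)
   = 58.1194·0.958374 − 18.6474·0.915120·0.770688 = 42.548626
B₀ = V₀ − E₀ = 58.1194 − 42.548626 = 15.570774
spread = −(1/T)·ln(B₀/D) − r = −(1/8.6117)·ln(15.570774/18.6474) − 0.0103 = 0.01063792
in basis points: 0.01063792 × 10⁴ = 106.3792 bp

spread=106.3792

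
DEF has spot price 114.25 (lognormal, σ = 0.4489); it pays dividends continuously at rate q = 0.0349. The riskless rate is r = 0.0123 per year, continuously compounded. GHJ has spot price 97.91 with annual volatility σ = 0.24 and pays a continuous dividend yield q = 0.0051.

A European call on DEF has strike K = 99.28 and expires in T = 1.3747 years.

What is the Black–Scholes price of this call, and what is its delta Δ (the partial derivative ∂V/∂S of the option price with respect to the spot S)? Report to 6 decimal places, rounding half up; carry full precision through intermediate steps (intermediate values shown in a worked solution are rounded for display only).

σ√T = 0.4489·√1.3747 = 0.526324
d₁ = (ln(S/K) + (r−q+σ²/2)T) / (σ√T) = (ln(114.25/99.28) + (0.0123−0.0349+0.4489²/2)·1.3747) / 0.526324 = (0.140445 + 0.107441) / 0.526324 = 0.470974
d₂ = d₁ − σ√T = 0.470974 − 0.526324 = -0.055350
e^{−rT} = 0.983233
e^{−qT} = 0.953156
N(d₁) = 0.681171,  N(d₂) = 0.477930
Call price V = S·e^{−qT}·N(d₁) − K·e^{−rT}·N(d₂) = 74.178132 − 46.653313 = 27.524819
Δ = e^{−qT}·N(d₁) = 0.649262

price = 27.524819
Δ = 0.649262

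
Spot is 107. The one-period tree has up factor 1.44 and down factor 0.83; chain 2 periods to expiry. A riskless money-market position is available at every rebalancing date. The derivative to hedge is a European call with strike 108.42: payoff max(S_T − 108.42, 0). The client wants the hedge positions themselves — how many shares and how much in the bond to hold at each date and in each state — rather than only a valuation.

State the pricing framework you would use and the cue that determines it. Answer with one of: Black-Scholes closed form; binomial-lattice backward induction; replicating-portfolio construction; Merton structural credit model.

framework: replicating-portfolio construction

Key observation: what is demanded is not a single number but the (Δ, B) position at each node of the 1.44/0.83 tree starting at 107; constructing those positions is the replicating-portfolio method.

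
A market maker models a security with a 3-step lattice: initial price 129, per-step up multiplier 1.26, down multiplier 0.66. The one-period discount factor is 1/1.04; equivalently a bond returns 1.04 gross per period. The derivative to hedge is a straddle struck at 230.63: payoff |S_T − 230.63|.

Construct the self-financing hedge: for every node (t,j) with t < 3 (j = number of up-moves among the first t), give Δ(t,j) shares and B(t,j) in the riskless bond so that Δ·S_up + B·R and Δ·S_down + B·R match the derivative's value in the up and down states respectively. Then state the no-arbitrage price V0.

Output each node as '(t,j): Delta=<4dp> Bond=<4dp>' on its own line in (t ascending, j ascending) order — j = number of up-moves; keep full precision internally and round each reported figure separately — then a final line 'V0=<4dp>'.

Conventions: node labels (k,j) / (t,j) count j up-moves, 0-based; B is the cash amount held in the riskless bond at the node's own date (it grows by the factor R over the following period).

Since d<R<u, set p* = (R−d)/(u−d) = 0.6333; price each node as the discounted p*-expectation of its children.
Payoffs at expiry: V(3,0)=193.5430, V(3,1)=159.8276, V(3,2)=95.4617, V(3,3)=27.4185
(2,0): S=56.1924. Δ = (V_up−V_dn)/(S_up−S_dn) = (159.8276−193.5430)/(70.8024−37.0870) = -1.0000. V = [p*·159.8276 + (1−p*)·193.5430]/1.04 = 165.5672. B = V − Δ·S = 221.7596.
(2,1): S=107.2764. Δ = (V_up−V_dn)/(S_up−S_dn) = (95.4617−159.8276)/(135.1683−70.8024) = -1.0000. V = [p*·95.4617 + (1−p*)·159.8276]/1.04 = 114.4832. B = V − Δ·S = 221.7596.
(2,2): S=204.8004. Δ = (V_up−V_dn)/(S_up−S_dn) = (27.4185−95.4617)/(258.0485−135.1683) = -0.5537. V = [p*·27.4185 + (1−p*)·95.4617]/1.04 = 50.3535. B = V − Δ·S = 163.7589.
(1,0): S=85.1400. Δ = (V_up−V_dn)/(S_up−S_dn) = (114.4832−165.5672)/(107.2764−56.1924) = -1.0000. V = [p*·114.4832 + (1−p*)·165.5672]/1.04 = 128.0904. B = V − Δ·S = 213.2304.
(1,1): S=162.5400. Δ = (V_up−V_dn)/(S_up−S_dn) = (50.3535−114.4832)/(204.8004−107.2764) = -0.6576. V = [p*·50.3535 + (1−p*)·114.4832]/1.04 = 71.0267. B = V − Δ·S = 177.9095.
(0,0): S=129.0000. Δ = (V_up−V_dn)/(S_up−S_dn) = (71.0267−128.0904)/(162.5400−85.1400) = -0.7373. V = [p*·71.0267 + (1−p*)·128.0904]/1.04 = 88.4135. B = V − Δ·S = 183.5197.
Check: Δ(0,0)·S0 + B(0,0) = 88.4135 = V0.

(0,0): Delta=-0.7373 Bond=183.5197
(1,0): Delta=-1.0000 Bond=213.2304
(1,1): Delta=-0.6576 Bond=177.9095
(2,0): Delta=-1.0000 Bond=221.7596
(2,1): Delta=-1.0000 Bond=221.7596
(2,2): Delta=-0.5537 Bond=163.7589
V0=88.4135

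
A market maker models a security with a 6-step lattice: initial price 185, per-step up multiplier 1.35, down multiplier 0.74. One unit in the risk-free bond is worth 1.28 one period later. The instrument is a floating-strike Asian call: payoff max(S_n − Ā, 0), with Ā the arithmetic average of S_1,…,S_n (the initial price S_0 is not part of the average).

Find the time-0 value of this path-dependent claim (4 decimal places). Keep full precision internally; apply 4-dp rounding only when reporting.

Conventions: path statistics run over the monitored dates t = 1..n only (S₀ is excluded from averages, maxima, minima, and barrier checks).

With p* = (R−d)/(u−d) = 0.8852, sum probability × payoff across the paths and divide by R^6.
Enumerate all 2^6 = 64 price paths (U = up ×1.35, D = down ×0.74); each path with k up-moves has probability p*^k·(1−p*)^(6−k).
DDDDDD: Ā=73.3462, payoff=0.0000, prob=0.000002
UDDDDD: Ā=133.8073, payoff=0.0000, prob=0.000018
DUDDDD: Ā=114.9990, payoff=0.0000, prob=0.000018
UUDDDD: Ā=209.7955, payoff=0.0000, prob=0.000136
DDUDDD: Ā=101.0808, payoff=0.0000, prob=0.000018
UDUDDD: Ā=184.4042, payoff=0.0000, prob=0.000136
DUUDDD: Ā=165.5959, payoff=0.0000, prob=0.000136
UUUDDD: Ā=302.1006, payoff=0.0000, prob=0.001048
DDDUDD: Ā=90.7814, payoff=0.0000, prob=0.000018
UDDUDD: Ā=165.6147, payoff=0.0000, prob=0.000136
DUDUDD: Ā=146.8064, payoff=0.0000, prob=0.000136
UUDUDD: Ā=267.8224, payoff=0.0000, prob=0.001048
DDUUDD: Ā=132.8882, payoff=0.0000, prob=0.000136
UDUUDD: Ā=242.4311, payoff=0.0000, prob=0.001048
DUUUDD: Ā=223.6228, payoff=0.0000, prob=0.001048
UUUUDD: Ā=407.9605, payoff=0.0000, prob=0.008087
DDDDUD: Ā=83.1598, payoff=0.0000, prob=0.000018
UDDDUD: Ā=151.7104, payoff=0.0000, prob=0.000136
DUDDUD: Ā=132.9021, payoff=0.0000, prob=0.000136
UUDDUD: Ā=242.4565, payoff=0.0000, prob=0.001048
DDUDUD: Ā=118.9839, payoff=0.0000, prob=0.000136
UDUDUD: Ā=217.0653, payoff=0.0000, prob=0.001048
DUUDUD: Ā=198.2570, payoff=0.0000, prob=0.001048
UUUDUD: Ā=361.6850, payoff=0.0000, prob=0.008087
DDDUUD: Ā=108.6845, payoff=0.0000, prob=0.000136
UDDUUD: Ā=198.2758, payoff=0.0000, prob=0.001048
DUDUUD: Ā=179.4674, payoff=4.9781, prob=0.001048
UUDUUD: Ā=327.4068, payoff=9.0817, prob=0.008087
DDUUUD: Ā=165.5493, payoff=18.8963, prob=0.001048
UDUUUD: Ā=302.0156, payoff=34.4730, prob=0.008087
DUUUUD: Ā=283.2072, payoff=53.2813, prob=0.008087
UUUUUD: Ā=516.6618, payoff=97.2024, prob=0.062386
DDDDDU: Ā=77.5198, payoff=0.0000, prob=0.000018
UDDDDU: Ā=141.4213, payoff=0.0000, prob=0.000136
DUDDDU: Ā=122.6130, payoff=0.0000, prob=0.000136
UUDDDU: Ā=223.6858, payoff=0.0000, prob=0.001048
DDUDDU: Ā=108.6948, payoff=0.0000, prob=0.000136
UDUDDU: Ā=198.2946, payoff=0.0000, prob=0.001048
DUUDDU: Ā=179.4862, payoff=4.9593, prob=0.001048
UUUDDU: Ā=327.4411, payoff=9.0474, prob=0.008087
DDDUDU: Ā=98.3953, payoff=2.7081, prob=0.000136
UDDUDU: Ā=179.5050, payoff=4.9405, prob=0.001048
DUDUDU: Ā=160.6967, payoff=23.7489, prob=0.001048
UUDUDU: Ā=293.1629, payoff=43.3256, prob=0.008087
DDUUDU: Ā=146.7785, payoff=37.6670, prob=0.001048
UDUUDU: Ā=267.7716, payoff=68.7169, prob=0.008087
DUUUDU: Ā=248.9633, payoff=87.5252, prob=0.008087
UUUUDU: Ā=454.1898, payoff=159.6744, prob=0.062386
DDDDUU: Ā=90.7738, payoff=10.3297, prob=0.000136
UDDDUU: Ā=165.6008, payoff=18.8448, prob=0.001048
DUDDUU: Ā=146.7924, payoff=37.6531, prob=0.001048
UUDDUU: Ā=267.7970, payoff=68.6915, prob=0.008087
DDUDUU: Ā=132.8743, payoff=51.5713, prob=0.001048
UDUDUU: Ā=242.4058, payoff=94.0827, prob=0.008087
DUUDUU: Ā=223.5974, payoff=112.8911, prob=0.008087
UUUDUU: Ā=407.9143, payoff=205.9499, prob=0.062386
DDDUUU: Ā=122.5748, payoff=61.8707, prob=0.001048
UDDUUU: Ā=223.6163, payoff=112.8723, prob=0.008087
DUDUUU: Ā=204.8079, payoff=131.6806, prob=0.008087
UUDUUU: Ā=373.6361, payoff=240.2281, prob=0.062386
DDUUUU: Ā=190.8898, payoff=145.5988, prob=0.008087
UDUUUU: Ā=348.2448, payoff=265.6193, prob=0.062386
DUUUUU: Ā=329.4365, payoff=284.4277, prob=0.062386
UUUUUU: Ā=600.9990, payoff=518.8883, prob=0.481264
Price = Σ prob·payoff / R^6 = 336.032950 / 4.398047 = 76.4050

price = 76.4050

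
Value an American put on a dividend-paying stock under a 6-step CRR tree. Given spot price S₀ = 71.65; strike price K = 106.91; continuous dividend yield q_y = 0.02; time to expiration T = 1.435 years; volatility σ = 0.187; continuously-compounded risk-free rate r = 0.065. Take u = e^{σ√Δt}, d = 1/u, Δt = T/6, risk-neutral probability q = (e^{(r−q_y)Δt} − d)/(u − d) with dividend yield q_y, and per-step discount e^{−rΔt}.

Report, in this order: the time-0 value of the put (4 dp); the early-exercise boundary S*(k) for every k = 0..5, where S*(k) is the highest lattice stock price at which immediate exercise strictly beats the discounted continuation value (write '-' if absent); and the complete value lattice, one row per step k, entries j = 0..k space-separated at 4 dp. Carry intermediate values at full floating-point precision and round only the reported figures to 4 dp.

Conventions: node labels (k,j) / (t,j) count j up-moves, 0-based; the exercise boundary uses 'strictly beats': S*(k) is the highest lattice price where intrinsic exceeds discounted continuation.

price = 35.2600
boundary = 71.6500 78.5115 86.0300 78.5115 86.0300 94.2686
tree:
35.2600
41.5218 28.3985
47.2364 35.2600 20.8800
52.4516 41.5218 28.3985 13.0416
57.2109 47.2364 35.2600 20.8800 6.6435
61.5544 52.4516 41.5218 28.3985 12.6414 1.6501
65.5182 57.2109 47.2364 35.2600 20.8800 3.6139 0.0000

params: Δt=0.23917 u=1.09576 d=0.91261 q=0.53623 e^(-rΔt)=0.98457
t_6 payoffs: 65.5182 57.2109 47.2364 35.2600 20.8800 3.6139 0.0000
t_5: node(5,0) S=45.3556 payoff=61.5544 vs cont=60.1216 → 61.5544 [stop]  node(5,1) S=54.4584 payoff=52.4516 vs cont=51.0623 → 52.4516 [stop]  node(5,2) S=65.3882 payoff=41.5218 vs cont=40.1847 → 41.5218 [stop]  node(5,3) S=78.5115 payoff=28.3985 vs cont=27.1240 → 28.3985 [stop]  node(5,4) S=94.2686 payoff=12.6414 vs cont=11.4421 → 12.6414 [stop]  node(5,5) S=113.1882 payoff=0.0000 vs cont=1.6501 → 1.6501 [wait]  ⇒ S*(5)=94.2686
t_4: node(4,0) S=49.6991 payoff=57.2109 vs cont=55.7989 → 57.2109 [stop]  node(4,1) S=59.6736 payoff=47.2364 vs cont=45.8720 → 47.2364 [stop]  node(4,2) S=71.6500 payoff=35.2600 vs cont=33.9528 → 35.2600 [stop]  node(4,3) S=86.0300 payoff=20.8800 vs cont=19.6413 → 20.8800 [stop]  node(4,4) S=103.2961 payoff=3.6139 vs cont=6.6435 → 6.6435 [wait]  ⇒ S*(4)=86.0300
t_3: node(3,0) S=54.4584 payoff=52.4516 vs cont=51.0623 → 52.4516 [stop]  node(3,1) S=65.3882 payoff=41.5218 vs cont=40.1847 → 41.5218 [stop]  node(3,2) S=78.5115 payoff=28.3985 vs cont=27.1240 → 28.3985 [stop]  node(3,3) S=94.2686 payoff=12.6414 vs cont=13.0416 → 13.0416 [wait]  ⇒ S*(3)=78.5115
t_2: node(2,0) S=59.6736 payoff=47.2364 vs cont=45.8720 → 47.2364 [stop]  node(2,1) S=71.6500 payoff=35.2600 vs cont=33.9528 → 35.2600 [stop]  node(2,2) S=86.0300 payoff=20.8800 vs cont=19.8526 → 20.8800 [stop]  ⇒ S*(2)=86.0300
t_1: node(1,0) S=65.3882 payoff=41.5218 vs cont=40.1847 → 41.5218 [stop]  node(1,1) S=78.5115 payoff=28.3985 vs cont=27.1240 → 28.3985 [stop]  ⇒ S*(1)=78.5115
t_0: node(0,0) S=71.6500 payoff=35.2600 vs cont=33.9528 → 35.2600 [stop]  ⇒ S*(0)=71.6500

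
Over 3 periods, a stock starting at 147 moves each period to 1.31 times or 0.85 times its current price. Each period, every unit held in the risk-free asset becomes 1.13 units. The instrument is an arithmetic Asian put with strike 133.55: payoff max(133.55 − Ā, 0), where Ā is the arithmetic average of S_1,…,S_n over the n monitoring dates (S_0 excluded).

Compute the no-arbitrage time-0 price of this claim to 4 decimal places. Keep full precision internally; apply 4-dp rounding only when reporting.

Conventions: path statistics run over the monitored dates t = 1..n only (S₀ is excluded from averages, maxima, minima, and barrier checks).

Under the martingale measure an up-move has probability p* = 0.6087; value the claim as the probability-weighted average of per-path payoffs, discounted 3 periods at R = 1.13.
Enumerate all 2^3 = 8 price paths (U = up ×1.31, D = down ×0.85); each path with k up-moves has probability p*^k·(1−p*)^(3−k).
DDD: Ā=107.1446, payoff=26.4054, prob=0.059916
UDD: Ā=165.1288, payoff=0.0000, prob=0.093203
DUD: Ā=142.5888, payoff=0.0000, prob=0.093203
UUD: Ā=219.7545, payoff=0.0000, prob=0.144982
DDU: Ā=123.4298, payoff=10.1202, prob=0.093203
UDU: Ā=190.2271, payoff=0.0000, prob=0.144982
DUU: Ā=167.6871, payoff=0.0000, prob=0.144982
UUU: Ā=258.4354, payoff=0.0000, prob=0.225528
Price = Σ prob·payoff / R^3 = 2.525343 / 1.442897 = 1.7502

price = 1.7502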